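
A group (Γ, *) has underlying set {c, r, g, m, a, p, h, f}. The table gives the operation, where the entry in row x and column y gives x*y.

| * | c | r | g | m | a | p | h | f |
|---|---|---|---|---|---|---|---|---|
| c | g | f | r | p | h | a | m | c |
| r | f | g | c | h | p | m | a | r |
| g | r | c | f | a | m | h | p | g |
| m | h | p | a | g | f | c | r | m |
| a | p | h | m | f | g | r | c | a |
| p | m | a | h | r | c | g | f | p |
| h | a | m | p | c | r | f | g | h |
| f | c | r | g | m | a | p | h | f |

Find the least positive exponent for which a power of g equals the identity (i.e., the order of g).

2

The identity element is f (its row matches the header).
g^1 = g
g^2 = g*g = f
The first power of g equal to the identity is g^2, so ord(g) = 2.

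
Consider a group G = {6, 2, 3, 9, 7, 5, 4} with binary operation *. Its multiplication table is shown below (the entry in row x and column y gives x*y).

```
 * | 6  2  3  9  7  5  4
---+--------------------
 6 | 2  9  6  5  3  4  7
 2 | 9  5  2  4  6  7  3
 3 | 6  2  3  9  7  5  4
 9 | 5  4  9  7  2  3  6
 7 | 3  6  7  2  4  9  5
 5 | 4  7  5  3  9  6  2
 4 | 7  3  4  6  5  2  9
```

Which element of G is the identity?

The identity e satisfies e*x = x for all x, so its row in the table reproduces the column headers.
Row 3 reads: 6, 2, 3, 9, 7, 5, 4 — exactly the header order. So 3 is the identity.

3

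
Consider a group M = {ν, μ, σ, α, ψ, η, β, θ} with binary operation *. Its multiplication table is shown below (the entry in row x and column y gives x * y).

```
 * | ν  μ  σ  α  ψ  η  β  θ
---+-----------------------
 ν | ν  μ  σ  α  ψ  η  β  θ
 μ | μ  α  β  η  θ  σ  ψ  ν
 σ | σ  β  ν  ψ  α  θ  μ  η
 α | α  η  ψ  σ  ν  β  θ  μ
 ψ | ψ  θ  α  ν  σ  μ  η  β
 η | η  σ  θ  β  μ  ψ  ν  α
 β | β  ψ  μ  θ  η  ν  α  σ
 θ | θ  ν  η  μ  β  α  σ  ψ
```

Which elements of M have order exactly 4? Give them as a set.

{α, ψ}

Identity is ν. Compute the order of each non-identity element by repeated multiplication:
  μ: μ → α → η → σ → β → ψ → θ → ν  (order 8)
  σ: σ → ν  (order 2)
  α: α → σ → ψ → ν  (order 4)
  ψ: ψ → σ → α → ν  (order 4)
  η: η → ψ → μ → σ → θ → α → β → ν  (order 8)
  β: β → α → θ → σ → μ → ψ → η → ν  (order 8)
  θ: θ → ψ → β → σ → η → α → μ → ν  (order 8)
Elements of order 4: {α, ψ}.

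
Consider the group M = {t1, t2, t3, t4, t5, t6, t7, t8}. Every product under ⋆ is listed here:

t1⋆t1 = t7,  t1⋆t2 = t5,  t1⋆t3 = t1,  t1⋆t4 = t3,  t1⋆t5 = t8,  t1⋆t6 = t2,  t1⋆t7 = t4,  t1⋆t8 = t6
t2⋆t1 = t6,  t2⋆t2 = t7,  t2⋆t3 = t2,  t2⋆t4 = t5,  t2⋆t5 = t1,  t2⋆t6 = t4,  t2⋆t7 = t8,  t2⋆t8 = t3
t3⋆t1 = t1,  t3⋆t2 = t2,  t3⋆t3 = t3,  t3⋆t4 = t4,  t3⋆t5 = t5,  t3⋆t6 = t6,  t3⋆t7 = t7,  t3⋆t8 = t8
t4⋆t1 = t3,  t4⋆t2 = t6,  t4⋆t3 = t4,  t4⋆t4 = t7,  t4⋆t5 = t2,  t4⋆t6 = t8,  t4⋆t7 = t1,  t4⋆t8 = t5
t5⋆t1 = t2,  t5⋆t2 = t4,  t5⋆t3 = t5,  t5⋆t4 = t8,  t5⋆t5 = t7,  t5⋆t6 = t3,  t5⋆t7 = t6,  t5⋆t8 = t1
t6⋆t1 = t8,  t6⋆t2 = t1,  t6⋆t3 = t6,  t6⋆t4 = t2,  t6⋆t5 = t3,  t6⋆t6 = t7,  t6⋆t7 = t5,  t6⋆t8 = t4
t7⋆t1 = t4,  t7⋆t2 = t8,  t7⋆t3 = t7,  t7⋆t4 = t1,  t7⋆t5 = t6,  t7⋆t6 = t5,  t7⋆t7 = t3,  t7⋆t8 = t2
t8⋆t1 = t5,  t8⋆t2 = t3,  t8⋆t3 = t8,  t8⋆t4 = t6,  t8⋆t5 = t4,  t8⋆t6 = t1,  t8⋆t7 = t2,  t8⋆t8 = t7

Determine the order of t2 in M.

The identity element is t3 (its row matches the header).
t2^1 = t2
t2^2 = t2 ⋆ t2 = t7
t2^3 = t7 ⋆ t2 = t8
t2^4 = t8 ⋆ t2 = t3
The first power of t2 equal to the identity is t2^4, so ord(t2) = 4.

4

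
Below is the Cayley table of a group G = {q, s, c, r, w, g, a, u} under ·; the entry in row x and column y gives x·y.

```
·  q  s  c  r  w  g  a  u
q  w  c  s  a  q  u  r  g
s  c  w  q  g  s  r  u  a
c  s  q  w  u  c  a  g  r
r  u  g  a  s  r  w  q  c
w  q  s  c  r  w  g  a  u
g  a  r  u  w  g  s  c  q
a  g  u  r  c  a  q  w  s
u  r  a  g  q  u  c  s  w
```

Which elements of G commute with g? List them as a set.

{g, r, s, w}

Compare row g with column g entry by entry.
s·g = r = g·s, so s commutes with g.
a·g = q but g·a = c, so a does not.
Collecting the elements that commute with g: C(g) = {g, r, s, w}.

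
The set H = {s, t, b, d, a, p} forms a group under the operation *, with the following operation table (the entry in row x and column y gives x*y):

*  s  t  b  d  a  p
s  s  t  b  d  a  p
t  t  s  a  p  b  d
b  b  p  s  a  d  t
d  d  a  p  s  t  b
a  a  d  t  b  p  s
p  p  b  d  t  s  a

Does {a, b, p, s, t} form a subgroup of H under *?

p*b = d, which is not in {a, b, p, s, t}.
The subset is not closed under *, so it is not a subgroup.

No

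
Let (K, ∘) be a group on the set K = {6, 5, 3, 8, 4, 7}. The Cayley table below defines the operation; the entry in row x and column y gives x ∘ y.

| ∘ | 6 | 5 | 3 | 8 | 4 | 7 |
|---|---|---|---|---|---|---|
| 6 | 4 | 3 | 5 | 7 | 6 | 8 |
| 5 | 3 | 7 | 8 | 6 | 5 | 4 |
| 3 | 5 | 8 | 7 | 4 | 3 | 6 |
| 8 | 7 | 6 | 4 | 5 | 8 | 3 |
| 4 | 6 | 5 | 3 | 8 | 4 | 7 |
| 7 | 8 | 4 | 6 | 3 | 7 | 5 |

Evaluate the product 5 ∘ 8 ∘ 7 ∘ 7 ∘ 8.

5 ∘ 8 = 6
6 ∘ 7 = 8
8 ∘ 7 = 3
3 ∘ 8 = 4
(Structurally, K here is isomorphic to the cyclic group Z_6.)

4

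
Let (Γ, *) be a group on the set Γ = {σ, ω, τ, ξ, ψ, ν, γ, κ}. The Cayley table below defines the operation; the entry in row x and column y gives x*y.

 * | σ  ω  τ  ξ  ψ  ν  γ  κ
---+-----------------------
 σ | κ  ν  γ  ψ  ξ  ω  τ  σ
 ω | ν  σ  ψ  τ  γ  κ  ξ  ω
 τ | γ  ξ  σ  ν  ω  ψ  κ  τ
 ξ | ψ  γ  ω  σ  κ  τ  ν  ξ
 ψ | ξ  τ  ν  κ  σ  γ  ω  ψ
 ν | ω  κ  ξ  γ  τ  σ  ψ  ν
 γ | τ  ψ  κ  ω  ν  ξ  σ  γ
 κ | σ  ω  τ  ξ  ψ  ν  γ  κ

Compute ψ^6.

ψ^1 = ψ
ψ^2 = ψ*ψ = σ
ψ^3 = σ*ψ = ξ
ψ^4 = ξ*ψ = κ
ψ^5 = κ*ψ = ψ
ψ^6 = ψ*ψ = σ

σ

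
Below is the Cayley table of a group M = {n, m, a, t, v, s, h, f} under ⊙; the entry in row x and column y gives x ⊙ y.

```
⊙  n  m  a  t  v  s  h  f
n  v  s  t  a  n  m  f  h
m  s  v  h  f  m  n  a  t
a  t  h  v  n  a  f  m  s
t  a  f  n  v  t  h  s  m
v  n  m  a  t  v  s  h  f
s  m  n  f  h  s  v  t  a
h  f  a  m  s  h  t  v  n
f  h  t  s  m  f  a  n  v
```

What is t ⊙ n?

a

Read row t, column n: t ⊙ n = a.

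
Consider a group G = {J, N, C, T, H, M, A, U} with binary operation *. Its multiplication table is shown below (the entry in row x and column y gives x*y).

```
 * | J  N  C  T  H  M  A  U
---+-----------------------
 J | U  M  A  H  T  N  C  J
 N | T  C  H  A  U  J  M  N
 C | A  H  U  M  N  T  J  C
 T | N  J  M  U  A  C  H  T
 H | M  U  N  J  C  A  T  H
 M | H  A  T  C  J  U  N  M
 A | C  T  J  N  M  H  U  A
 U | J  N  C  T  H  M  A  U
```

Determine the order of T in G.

The identity element is U (its row matches the header).
T^1 = T
T^2 = T*T = U
The first power of T equal to the identity is T^2, so ord(T) = 2.

2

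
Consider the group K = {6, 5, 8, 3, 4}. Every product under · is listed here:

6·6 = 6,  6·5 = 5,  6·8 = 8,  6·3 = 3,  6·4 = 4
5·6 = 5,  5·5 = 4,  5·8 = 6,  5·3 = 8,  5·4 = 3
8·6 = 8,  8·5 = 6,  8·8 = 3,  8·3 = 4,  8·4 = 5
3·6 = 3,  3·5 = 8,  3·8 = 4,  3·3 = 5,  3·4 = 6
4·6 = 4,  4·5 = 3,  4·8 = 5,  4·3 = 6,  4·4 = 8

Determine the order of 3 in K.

The identity element is 6 (its row matches the header).
3^1 = 3
3^2 = 3·3 = 5
3^3 = 5·3 = 8
3^4 = 8·3 = 4
3^5 = 4·3 = 6
The first power of 3 equal to the identity is 3^5, so ord(3) = 5.

5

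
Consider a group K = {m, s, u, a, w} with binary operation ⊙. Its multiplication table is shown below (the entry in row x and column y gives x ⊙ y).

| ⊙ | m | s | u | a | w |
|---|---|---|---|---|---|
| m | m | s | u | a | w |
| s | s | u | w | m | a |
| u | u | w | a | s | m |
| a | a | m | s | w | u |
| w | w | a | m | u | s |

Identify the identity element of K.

m

The identity e satisfies e ⊙ x = x for all x, so its row in the table reproduces the column headers.
Row m reads: m, s, u, a, w — exactly the header order. So m is the identity.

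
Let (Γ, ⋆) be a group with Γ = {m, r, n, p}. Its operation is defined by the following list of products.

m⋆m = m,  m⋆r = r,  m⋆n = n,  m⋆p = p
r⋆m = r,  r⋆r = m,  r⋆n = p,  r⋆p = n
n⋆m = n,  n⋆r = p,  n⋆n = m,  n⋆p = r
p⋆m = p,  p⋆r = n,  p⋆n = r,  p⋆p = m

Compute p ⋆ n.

r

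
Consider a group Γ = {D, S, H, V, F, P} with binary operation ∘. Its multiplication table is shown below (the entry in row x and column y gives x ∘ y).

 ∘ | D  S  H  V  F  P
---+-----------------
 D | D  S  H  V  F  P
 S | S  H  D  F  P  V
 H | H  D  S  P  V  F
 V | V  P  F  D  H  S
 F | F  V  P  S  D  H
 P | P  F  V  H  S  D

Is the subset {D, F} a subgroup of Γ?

{D, F} contains the identity D.
Checking products: every product of two elements of {D, F} (read from the table) lies in {D, F}, so the set is closed.
In a finite group, a nonempty closed subset is a subgroup. So {D, F} ≤ Γ.
(Structurally, Γ here is isomorphic to the symmetric group S_3.)

Yes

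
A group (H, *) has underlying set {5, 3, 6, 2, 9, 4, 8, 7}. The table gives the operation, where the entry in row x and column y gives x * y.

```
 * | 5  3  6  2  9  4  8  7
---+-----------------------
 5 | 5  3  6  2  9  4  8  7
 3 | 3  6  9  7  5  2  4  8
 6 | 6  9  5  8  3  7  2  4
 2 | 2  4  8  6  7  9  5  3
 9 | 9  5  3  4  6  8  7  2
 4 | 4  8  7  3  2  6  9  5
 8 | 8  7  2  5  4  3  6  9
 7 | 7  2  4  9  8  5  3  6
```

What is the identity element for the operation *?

The identity e satisfies e * x = x for all x, so its row in the table reproduces the column headers.
Row 5 reads: 5, 3, 6, 2, 9, 4, 8, 7 — exactly the header order. So 5 is the identity.

5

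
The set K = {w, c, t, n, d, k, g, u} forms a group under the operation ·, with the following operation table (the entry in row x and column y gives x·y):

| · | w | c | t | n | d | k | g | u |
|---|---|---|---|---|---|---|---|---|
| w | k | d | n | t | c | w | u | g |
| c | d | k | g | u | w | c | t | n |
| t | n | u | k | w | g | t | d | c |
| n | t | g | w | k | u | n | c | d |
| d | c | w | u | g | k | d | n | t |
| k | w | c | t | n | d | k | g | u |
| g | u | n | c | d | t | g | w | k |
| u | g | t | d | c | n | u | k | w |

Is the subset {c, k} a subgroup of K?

Yes

{c, k} contains the identity k.
Checking products: every product of two elements of {c, k} (read from the table) lies in {c, k}, so the set is closed.
In a finite group, a nonempty closed subset is a subgroup. So {c, k} ≤ K.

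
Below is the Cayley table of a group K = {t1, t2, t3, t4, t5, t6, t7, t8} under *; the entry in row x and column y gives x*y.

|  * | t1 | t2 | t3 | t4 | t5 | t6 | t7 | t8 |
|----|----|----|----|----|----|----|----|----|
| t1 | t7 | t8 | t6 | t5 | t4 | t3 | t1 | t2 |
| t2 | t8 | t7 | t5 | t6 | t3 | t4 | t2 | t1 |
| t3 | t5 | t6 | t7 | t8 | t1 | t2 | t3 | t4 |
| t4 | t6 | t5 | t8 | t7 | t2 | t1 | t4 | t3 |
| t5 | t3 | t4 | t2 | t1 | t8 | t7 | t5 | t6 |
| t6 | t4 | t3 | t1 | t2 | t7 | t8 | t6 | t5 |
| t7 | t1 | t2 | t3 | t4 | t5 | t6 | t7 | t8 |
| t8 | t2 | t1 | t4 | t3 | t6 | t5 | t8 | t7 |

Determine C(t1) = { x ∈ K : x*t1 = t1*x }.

Compare row t1 with column t1 entry by entry.
t8*t1 = t2 = t1*t8, so t8 commutes with t1.
t5*t1 = t3 but t1*t5 = t4, so t5 does not.
Collecting the elements that commute with t1: C(t1) = {t1, t2, t7, t8}.

{t1, t2, t7, t8}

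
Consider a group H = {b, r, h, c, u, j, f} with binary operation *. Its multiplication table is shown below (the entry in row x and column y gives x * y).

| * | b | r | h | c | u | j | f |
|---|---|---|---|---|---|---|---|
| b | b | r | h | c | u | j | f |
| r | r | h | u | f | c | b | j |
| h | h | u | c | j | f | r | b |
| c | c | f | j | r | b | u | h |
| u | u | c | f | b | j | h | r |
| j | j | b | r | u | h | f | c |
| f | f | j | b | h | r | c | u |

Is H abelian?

Check whether the table is symmetric across its main diagonal.
Every entry (row x, col y) equals the entry (row y, col x), so H is abelian.
(In fact H ≅ the cyclic group Z_7.)

Yes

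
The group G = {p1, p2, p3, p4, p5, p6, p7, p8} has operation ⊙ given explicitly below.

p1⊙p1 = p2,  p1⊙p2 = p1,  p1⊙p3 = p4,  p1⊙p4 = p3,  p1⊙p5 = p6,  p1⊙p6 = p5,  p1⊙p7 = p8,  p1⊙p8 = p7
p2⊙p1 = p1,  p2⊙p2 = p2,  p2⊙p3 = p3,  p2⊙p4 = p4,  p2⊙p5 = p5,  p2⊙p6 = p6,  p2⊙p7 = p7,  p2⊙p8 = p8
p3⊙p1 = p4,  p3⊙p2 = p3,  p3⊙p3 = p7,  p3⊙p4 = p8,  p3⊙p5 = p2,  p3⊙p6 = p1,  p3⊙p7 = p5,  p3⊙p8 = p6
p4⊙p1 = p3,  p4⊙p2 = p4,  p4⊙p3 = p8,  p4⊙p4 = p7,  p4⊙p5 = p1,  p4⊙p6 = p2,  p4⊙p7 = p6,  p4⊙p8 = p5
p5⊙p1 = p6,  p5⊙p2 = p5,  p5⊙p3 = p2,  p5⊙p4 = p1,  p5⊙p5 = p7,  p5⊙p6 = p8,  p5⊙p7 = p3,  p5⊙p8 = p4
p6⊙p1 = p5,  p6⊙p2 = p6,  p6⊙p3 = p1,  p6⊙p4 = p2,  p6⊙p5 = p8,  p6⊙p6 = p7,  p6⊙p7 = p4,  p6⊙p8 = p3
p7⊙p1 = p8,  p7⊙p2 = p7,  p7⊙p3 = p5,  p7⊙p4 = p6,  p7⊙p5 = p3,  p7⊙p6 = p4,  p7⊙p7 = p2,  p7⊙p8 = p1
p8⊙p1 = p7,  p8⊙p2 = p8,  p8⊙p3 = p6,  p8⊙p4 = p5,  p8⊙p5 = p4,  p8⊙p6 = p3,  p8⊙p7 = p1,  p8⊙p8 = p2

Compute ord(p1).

2

The identity element is p2 (its row matches the header).
p1^1 = p1
p1^2 = p1 ⊙ p1 = p2
The first power of p1 equal to the identity is p1^2, so ord(p1) = 2.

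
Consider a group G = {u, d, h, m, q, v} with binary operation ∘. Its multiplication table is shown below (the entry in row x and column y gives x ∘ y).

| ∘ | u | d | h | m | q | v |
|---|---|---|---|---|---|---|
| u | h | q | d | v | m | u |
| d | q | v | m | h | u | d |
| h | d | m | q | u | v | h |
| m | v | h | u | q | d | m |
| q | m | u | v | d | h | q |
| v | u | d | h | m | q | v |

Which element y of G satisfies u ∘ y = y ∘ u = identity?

m

First locate the identity: row v matches the header, so v is the identity.
Scan row u for v: u ∘ m = v. Hence u^(-1) = m.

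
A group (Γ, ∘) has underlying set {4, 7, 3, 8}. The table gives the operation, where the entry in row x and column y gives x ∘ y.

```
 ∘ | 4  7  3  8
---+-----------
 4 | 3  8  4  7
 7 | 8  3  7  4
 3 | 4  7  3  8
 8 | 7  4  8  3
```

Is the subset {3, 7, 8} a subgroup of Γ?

7 ∘ 8 = 4, which is not in {3, 7, 8}.
The subset is not closed under ∘, so it is not a subgroup.

No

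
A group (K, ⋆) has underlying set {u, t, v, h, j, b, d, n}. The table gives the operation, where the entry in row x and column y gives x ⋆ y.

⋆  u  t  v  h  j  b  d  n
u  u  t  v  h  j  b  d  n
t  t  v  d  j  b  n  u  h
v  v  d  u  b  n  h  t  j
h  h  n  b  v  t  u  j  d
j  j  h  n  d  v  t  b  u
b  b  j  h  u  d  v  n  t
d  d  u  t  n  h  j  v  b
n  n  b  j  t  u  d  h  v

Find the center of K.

{u, v}

An element z is central iff its row equals its column in the table.
For h: h ⋆ n = d ≠ t = n ⋆ h, so h ∉ Z.
Checking each element this way leaves Z(K) = {u, v}.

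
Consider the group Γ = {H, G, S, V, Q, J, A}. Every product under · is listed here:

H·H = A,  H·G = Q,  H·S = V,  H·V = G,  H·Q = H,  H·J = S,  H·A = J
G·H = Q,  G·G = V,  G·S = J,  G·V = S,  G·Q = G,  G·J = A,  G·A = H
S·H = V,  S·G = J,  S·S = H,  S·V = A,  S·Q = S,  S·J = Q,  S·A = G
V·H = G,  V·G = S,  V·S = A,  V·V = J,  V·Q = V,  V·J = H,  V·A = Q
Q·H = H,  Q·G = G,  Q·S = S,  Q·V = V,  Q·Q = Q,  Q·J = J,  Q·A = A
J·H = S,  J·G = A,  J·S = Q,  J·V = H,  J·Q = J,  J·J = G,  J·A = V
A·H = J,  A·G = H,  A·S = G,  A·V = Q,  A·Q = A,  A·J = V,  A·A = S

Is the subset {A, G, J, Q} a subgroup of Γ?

No

G·G = V, which is not in {A, G, J, Q}.
The subset is not closed under ·, so it is not a subgroup.
(Structurally, Γ here is isomorphic to the cyclic group Z_7.)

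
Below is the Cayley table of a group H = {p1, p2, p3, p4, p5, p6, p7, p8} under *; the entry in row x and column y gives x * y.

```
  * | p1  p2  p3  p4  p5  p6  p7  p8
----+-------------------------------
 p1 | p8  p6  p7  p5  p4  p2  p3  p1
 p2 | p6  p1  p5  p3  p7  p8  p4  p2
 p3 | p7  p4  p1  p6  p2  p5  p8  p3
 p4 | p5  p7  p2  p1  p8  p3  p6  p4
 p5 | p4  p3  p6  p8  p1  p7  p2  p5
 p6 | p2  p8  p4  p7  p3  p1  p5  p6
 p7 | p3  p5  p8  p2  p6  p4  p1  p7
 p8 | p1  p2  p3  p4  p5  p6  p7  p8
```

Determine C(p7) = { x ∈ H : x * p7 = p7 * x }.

{p1, p3, p7, p8}

Compare row p7 with column p7 entry by entry.
p1 * p7 = p3 = p7 * p1, so p1 commutes with p7.
p2 * p7 = p4 but p7 * p2 = p5, so p2 does not.
Collecting the elements that commute with p7: C(p7) = {p1, p3, p7, p8}.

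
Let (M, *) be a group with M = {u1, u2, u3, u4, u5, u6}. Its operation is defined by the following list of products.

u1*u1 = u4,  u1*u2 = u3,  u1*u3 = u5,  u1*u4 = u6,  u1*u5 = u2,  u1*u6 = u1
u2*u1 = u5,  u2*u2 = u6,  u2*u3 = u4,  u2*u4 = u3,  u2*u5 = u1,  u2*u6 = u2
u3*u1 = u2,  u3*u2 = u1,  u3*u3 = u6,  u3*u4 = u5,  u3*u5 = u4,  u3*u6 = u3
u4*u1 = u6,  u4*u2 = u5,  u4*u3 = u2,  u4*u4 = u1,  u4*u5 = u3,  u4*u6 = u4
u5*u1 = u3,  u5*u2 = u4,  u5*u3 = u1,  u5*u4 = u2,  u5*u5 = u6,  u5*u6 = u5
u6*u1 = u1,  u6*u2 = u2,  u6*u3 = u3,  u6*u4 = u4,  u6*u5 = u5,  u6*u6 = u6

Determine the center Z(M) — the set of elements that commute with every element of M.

{u6}

An element z is central iff its row equals its column in the table.
For u3: u3*u1 = u2 ≠ u5 = u1*u3, so u3 ∉ Z.
Checking each element this way leaves Z(M) = {u6}.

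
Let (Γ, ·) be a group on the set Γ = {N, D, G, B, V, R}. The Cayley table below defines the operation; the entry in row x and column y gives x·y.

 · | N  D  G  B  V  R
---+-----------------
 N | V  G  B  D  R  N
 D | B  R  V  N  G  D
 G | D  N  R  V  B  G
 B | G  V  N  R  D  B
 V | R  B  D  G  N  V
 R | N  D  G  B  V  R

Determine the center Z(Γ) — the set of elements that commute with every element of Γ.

An element z is central iff its row equals its column in the table.
For V: V·B = G ≠ D = B·V, so V ∉ Z.
Checking each element this way leaves Z(Γ) = {R}.
(Structurally, Γ here is isomorphic to the symmetric group S_3.)

{R}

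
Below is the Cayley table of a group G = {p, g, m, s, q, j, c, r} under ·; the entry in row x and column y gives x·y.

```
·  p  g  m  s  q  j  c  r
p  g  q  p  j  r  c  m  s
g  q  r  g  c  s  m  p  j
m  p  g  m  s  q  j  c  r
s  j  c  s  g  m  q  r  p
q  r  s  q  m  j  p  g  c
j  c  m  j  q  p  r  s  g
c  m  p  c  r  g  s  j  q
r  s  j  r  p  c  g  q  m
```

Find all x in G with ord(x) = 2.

{r}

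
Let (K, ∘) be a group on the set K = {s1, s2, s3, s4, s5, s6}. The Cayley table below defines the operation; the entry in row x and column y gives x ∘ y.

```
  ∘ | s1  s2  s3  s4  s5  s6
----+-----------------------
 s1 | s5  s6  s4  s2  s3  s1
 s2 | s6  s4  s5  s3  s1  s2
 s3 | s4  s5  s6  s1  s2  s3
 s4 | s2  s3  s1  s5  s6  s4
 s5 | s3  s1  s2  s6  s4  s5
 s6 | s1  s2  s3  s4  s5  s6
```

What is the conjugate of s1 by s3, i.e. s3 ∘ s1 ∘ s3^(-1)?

s1

The identity is s6. In row s3, the entry s6 sits in column s3, so s3^(-1) = s3.
s3 ∘ s1 = s4
s4 ∘ s3 = s1
(Structurally, K here is isomorphic to the cyclic group Z_6.)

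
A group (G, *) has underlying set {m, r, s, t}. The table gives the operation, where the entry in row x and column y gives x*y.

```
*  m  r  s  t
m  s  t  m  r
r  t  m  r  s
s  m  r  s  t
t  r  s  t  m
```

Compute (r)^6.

m

r^1 = r
r^2 = r*r = m
r^3 = m*r = t
r^4 = t*r = s
r^5 = s*r = r
r^6 = r*r = m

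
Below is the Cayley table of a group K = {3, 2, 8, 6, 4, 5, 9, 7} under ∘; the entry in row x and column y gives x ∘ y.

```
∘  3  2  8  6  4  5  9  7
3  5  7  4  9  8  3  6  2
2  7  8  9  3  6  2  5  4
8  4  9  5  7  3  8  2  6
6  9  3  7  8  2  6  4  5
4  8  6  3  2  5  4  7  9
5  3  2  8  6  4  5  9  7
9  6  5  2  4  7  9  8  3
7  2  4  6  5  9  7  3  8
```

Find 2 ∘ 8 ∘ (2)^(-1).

The identity is 5. In row 2, the entry 5 sits in column 9, so 2^(-1) = 9.
2 ∘ 8 = 9
9 ∘ 9 = 8

8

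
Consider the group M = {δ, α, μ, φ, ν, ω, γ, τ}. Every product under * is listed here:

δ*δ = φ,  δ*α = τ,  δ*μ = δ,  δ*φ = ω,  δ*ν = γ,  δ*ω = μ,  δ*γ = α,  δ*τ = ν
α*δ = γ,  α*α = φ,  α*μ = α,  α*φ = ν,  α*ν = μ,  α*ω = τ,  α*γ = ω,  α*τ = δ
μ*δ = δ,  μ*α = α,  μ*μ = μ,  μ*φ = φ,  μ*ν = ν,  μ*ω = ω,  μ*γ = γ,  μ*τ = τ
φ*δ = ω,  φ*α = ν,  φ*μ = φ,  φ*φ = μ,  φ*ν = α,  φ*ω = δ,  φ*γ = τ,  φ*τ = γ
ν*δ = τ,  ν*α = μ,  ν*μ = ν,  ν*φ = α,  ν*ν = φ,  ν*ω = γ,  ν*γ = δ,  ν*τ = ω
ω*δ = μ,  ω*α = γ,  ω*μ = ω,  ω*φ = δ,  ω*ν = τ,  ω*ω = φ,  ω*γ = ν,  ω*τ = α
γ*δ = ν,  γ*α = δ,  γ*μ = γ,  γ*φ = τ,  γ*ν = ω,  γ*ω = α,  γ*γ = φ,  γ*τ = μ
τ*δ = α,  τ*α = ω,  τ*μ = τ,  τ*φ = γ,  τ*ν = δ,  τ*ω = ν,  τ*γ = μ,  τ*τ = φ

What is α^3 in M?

α^1 = α
α^2 = α * α = φ
α^3 = φ * α = ν

ν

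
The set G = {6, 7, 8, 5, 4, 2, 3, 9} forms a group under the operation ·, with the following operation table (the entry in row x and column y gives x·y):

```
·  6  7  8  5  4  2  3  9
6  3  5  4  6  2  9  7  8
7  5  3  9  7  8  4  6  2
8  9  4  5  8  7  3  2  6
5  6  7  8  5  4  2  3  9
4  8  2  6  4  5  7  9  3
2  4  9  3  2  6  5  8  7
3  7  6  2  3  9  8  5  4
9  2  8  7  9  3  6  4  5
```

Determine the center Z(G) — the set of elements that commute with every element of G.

An element z is central iff its row equals its column in the table.
For 9: 9·6 = 2 ≠ 8 = 6·9, so 9 ∉ Z.
Checking each element this way leaves Z(G) = {3, 5}.

{3, 5}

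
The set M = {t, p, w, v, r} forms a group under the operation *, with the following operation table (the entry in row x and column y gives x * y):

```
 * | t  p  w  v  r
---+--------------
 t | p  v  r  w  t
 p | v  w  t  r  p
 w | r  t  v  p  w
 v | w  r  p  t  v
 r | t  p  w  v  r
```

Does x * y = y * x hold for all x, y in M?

Check whether the table is symmetric across its main diagonal.
Every entry (row x, col y) equals the entry (row y, col x), so M is abelian.

Yes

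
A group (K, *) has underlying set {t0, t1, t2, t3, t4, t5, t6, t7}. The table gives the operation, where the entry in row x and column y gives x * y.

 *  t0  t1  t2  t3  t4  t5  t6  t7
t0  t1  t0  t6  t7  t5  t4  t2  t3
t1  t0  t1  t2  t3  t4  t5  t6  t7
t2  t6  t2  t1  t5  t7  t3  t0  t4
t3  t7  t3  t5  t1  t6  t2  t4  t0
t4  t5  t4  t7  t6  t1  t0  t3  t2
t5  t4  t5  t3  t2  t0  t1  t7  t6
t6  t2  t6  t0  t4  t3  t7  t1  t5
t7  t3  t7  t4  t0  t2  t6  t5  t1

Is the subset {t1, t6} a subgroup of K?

{t1, t6} contains the identity t1.
Checking products: every product of two elements of {t1, t6} (read from the table) lies in {t1, t6}, so the set is closed.
In a finite group, a nonempty closed subset is a subgroup. So {t1, t6} ≤ K.

Yes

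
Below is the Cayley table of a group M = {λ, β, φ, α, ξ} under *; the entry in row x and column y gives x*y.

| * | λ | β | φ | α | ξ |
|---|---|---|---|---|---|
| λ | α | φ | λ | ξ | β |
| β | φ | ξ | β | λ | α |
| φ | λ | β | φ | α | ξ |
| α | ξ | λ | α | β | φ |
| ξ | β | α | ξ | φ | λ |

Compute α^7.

β

α^1 = α
α^2 = α*α = β
α^3 = β*α = λ
α^4 = λ*α = ξ
α^5 = ξ*α = φ
α^6 = φ*α = α
α^7 = α*α = β
(Structurally, M here is isomorphic to the cyclic group Z_5.)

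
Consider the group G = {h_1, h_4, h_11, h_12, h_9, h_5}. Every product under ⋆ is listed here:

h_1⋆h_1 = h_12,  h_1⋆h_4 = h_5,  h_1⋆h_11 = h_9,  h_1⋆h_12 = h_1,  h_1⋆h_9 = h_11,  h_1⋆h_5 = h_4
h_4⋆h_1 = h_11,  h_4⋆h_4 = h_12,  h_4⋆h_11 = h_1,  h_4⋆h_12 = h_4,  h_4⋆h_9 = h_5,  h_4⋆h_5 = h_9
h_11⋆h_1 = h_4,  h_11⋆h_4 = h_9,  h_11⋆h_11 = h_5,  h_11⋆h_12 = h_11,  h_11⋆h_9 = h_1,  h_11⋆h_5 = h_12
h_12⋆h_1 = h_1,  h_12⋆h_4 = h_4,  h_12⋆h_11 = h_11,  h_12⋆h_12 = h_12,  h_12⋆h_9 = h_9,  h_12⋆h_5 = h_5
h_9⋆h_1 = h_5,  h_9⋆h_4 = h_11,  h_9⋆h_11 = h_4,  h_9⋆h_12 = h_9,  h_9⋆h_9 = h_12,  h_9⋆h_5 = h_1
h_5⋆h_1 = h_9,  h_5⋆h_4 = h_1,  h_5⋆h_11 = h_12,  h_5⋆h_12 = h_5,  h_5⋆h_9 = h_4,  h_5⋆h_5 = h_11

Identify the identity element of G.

h_12

The identity e satisfies e ⋆ x = x for all x, so its row in the table reproduces the column headers.
Row h_12 reads: h_1, h_4, h_11, h_12, h_9, h_5 — exactly the header order. So h_12 is the identity.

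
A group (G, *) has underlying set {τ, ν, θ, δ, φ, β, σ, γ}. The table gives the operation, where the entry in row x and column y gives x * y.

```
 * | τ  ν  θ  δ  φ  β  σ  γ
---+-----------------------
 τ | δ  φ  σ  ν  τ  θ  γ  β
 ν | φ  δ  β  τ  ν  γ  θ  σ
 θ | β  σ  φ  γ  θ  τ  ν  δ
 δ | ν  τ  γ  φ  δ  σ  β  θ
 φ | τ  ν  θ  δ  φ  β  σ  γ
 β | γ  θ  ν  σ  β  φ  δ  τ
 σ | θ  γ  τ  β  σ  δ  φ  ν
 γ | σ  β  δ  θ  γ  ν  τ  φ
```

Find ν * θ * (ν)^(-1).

The identity is φ. In row ν, the entry φ sits in column τ, so ν^(-1) = τ.
ν * θ = β
β * τ = γ

γ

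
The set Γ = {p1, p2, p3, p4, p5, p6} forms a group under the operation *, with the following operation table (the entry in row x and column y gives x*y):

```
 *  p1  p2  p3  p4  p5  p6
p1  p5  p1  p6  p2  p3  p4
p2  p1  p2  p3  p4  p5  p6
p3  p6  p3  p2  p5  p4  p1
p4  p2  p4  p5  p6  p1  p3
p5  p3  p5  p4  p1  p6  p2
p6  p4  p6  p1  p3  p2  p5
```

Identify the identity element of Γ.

The identity e satisfies e*x = x for all x, so its row in the table reproduces the column headers.
Row p2 reads: p1, p2, p3, p4, p5, p6 — exactly the header order. So p2 is the identity.

p2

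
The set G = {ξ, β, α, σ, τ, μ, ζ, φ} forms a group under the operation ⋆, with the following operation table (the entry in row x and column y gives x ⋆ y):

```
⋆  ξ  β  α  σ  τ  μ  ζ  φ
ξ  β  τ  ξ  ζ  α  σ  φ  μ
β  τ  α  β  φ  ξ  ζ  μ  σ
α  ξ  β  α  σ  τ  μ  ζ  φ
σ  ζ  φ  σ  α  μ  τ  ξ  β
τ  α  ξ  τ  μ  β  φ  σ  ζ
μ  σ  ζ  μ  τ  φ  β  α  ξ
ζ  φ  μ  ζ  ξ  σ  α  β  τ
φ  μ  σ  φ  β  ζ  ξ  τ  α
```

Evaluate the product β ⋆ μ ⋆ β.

μ

β ⋆ μ = ζ
ζ ⋆ β = μ
(Structurally, G here is isomorphic to Z_2 x Z_4.)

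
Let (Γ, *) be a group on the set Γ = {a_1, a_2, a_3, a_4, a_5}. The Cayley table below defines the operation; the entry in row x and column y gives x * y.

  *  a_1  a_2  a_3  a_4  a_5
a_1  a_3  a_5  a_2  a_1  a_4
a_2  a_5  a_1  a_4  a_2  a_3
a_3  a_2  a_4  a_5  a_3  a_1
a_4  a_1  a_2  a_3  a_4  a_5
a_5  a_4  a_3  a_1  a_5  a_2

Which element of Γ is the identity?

The identity e satisfies e * x = x for all x, so its row in the table reproduces the column headers.
Row a_4 reads: a_1, a_2, a_3, a_4, a_5 — exactly the header order. So a_4 is the identity.

a_4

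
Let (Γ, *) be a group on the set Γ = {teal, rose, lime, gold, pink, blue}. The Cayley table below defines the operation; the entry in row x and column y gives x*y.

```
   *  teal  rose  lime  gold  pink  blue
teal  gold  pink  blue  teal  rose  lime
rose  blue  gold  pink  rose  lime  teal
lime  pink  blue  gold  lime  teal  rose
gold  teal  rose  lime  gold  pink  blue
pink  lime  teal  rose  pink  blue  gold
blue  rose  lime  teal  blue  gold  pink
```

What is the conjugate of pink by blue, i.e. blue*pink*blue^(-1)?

The identity is gold. In row blue, the entry gold sits in column pink, so blue^(-1) = pink.
blue*pink = gold
gold*pink = pink

pink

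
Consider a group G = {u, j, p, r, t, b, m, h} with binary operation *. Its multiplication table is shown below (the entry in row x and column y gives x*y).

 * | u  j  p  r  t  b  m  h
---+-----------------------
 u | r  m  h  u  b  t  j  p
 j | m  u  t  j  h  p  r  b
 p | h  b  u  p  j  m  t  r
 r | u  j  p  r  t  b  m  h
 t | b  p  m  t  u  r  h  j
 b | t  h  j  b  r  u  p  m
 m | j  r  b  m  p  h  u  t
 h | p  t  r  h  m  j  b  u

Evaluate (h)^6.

h^1 = h
h^2 = h*h = u
h^3 = u*h = p
h^4 = p*h = r
h^5 = r*h = h
h^6 = h*h = u
(Structurally, G here is isomorphic to the quaternion group Q_8.)

u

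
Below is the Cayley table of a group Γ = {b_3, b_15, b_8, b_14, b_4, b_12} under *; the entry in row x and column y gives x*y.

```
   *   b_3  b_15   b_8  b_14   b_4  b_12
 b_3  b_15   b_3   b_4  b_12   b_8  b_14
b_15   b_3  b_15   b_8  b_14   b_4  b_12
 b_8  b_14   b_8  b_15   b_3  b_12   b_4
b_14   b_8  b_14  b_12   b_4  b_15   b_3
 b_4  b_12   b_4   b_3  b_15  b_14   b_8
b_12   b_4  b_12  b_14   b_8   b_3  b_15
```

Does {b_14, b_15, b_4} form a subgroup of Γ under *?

Yes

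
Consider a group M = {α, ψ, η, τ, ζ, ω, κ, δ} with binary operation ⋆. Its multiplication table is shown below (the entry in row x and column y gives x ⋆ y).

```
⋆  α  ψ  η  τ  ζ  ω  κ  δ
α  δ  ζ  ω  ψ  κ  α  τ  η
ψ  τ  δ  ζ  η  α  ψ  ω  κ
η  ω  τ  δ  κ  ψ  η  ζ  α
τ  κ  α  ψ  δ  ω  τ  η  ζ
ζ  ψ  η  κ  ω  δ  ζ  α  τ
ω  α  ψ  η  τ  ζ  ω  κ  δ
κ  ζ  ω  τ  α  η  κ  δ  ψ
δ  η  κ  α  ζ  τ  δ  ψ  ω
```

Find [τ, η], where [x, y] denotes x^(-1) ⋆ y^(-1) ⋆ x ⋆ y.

δ

Identity is ω; from the table τ^(-1) = ζ and η^(-1) = α.
ζ ⋆ α = ψ
ψ ⋆ τ = η
η ⋆ η = δ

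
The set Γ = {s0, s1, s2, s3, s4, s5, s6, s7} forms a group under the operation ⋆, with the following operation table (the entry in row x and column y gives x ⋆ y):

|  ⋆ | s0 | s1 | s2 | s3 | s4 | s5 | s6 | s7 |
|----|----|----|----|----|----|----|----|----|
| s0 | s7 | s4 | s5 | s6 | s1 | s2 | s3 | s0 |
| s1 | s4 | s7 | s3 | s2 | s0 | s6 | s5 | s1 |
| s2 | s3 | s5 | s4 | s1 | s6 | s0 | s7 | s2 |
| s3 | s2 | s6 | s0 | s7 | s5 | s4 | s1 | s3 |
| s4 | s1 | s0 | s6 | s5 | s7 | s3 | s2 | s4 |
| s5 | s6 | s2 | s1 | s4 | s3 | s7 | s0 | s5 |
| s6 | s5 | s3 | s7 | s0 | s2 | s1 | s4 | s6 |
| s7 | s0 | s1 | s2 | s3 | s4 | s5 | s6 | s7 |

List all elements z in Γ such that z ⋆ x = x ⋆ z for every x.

{s4, s7}

An element z is central iff its row equals its column in the table.
For s6: s6 ⋆ s1 = s3 ≠ s5 = s1 ⋆ s6, so s6 ∉ Z.
Checking each element this way leaves Z(Γ) = {s4, s7}.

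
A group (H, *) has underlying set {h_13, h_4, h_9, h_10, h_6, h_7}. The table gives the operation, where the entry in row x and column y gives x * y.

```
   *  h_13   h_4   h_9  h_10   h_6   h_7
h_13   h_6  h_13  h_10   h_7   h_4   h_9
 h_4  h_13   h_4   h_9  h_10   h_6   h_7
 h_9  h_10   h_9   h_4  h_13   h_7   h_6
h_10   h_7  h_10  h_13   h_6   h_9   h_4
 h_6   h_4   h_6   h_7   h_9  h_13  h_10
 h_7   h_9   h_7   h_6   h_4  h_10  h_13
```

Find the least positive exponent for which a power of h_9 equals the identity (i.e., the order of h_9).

The identity element is h_4 (its row matches the header).
h_9^1 = h_9
h_9^2 = h_9 * h_9 = h_4
The first power of h_9 equal to the identity is h_9^2, so ord(h_9) = 2.

2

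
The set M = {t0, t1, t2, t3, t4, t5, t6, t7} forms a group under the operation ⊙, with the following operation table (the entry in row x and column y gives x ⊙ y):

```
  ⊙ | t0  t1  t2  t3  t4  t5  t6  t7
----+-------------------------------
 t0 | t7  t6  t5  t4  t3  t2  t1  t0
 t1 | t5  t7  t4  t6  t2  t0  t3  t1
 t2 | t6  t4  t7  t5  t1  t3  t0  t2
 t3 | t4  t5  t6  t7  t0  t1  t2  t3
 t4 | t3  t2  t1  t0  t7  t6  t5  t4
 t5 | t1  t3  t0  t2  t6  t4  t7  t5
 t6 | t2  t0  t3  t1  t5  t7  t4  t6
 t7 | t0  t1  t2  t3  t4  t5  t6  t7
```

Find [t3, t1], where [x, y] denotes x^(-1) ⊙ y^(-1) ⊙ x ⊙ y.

Identity is t7; from the table t3^(-1) = t3 and t1^(-1) = t1.
t3 ⊙ t1 = t5
t5 ⊙ t3 = t2
t2 ⊙ t1 = t4
(Structurally, M here is isomorphic to the dihedral group D_4.)

t4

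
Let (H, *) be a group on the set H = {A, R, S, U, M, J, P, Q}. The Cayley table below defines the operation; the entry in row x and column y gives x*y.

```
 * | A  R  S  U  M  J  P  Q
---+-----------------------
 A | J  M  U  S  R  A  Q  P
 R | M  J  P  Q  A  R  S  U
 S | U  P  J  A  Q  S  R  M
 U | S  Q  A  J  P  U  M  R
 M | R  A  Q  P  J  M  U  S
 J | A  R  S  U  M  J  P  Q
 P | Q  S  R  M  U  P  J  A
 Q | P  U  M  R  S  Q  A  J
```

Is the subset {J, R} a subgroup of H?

Yes

{J, R} contains the identity J.
Checking products: every product of two elements of {J, R} (read from the table) lies in {J, R}, so the set is closed.
In a finite group, a nonempty closed subset is a subgroup. So {J, R} ≤ H.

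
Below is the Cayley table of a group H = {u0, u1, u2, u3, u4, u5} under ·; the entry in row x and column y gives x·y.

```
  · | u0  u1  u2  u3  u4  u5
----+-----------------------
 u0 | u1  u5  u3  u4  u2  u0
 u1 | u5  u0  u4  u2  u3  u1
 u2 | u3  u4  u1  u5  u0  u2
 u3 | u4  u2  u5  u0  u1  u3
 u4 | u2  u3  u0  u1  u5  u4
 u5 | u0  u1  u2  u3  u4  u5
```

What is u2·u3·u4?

u4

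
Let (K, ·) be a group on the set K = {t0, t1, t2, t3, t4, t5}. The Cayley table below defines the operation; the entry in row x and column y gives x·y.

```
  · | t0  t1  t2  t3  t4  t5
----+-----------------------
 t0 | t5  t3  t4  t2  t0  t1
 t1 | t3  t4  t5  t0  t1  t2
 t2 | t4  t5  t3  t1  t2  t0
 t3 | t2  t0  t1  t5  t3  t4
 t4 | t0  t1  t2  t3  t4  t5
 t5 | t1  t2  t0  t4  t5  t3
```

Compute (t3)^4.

t3^1 = t3
t3^2 = t3·t3 = t5
t3^3 = t5·t3 = t4
t3^4 = t4·t3 = t3

t3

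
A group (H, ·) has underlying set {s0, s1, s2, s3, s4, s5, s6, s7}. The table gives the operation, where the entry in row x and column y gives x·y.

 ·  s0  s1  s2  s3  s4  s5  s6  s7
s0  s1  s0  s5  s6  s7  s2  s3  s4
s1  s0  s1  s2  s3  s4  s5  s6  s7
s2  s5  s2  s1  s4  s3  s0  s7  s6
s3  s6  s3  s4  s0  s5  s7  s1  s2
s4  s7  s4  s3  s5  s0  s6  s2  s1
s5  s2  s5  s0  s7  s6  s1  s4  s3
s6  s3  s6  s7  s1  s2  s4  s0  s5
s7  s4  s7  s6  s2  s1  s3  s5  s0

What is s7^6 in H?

s0

s7^1 = s7
s7^2 = s7·s7 = s0
s7^3 = s0·s7 = s4
s7^4 = s4·s7 = s1
s7^5 = s1·s7 = s7
s7^6 = s7·s7 = s0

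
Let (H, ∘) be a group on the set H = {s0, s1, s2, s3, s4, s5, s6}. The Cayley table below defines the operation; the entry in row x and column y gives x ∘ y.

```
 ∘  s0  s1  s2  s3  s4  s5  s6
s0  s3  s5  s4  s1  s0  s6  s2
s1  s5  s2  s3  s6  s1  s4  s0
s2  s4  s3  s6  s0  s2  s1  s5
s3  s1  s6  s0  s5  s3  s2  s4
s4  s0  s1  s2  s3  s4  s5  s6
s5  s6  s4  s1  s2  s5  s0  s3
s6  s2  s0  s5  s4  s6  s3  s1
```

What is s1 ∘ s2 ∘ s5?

s2

s1 ∘ s2 = s3
s3 ∘ s5 = s2
(Structurally, H here is isomorphic to the cyclic group Z_7.)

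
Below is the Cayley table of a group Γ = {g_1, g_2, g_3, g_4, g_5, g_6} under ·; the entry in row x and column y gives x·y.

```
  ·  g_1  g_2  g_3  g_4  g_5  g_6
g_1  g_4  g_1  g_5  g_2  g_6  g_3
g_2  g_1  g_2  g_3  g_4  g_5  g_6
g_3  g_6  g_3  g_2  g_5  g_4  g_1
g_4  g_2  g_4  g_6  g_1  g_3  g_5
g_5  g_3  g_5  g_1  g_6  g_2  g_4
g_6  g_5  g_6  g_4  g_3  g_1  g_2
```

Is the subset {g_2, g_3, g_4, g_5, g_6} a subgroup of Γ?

No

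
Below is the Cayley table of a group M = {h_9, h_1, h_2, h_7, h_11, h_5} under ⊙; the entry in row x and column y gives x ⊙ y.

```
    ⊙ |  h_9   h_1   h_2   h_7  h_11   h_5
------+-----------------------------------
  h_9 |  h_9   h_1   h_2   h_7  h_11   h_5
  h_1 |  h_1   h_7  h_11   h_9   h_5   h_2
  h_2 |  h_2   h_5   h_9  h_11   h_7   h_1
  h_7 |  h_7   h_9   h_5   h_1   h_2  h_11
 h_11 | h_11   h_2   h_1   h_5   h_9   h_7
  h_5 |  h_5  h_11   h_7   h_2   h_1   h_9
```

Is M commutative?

h_1 ⊙ h_5 = h_2 but h_5 ⊙ h_1 = h_11.
Since h_1 and h_5 do not commute, M is not abelian.

No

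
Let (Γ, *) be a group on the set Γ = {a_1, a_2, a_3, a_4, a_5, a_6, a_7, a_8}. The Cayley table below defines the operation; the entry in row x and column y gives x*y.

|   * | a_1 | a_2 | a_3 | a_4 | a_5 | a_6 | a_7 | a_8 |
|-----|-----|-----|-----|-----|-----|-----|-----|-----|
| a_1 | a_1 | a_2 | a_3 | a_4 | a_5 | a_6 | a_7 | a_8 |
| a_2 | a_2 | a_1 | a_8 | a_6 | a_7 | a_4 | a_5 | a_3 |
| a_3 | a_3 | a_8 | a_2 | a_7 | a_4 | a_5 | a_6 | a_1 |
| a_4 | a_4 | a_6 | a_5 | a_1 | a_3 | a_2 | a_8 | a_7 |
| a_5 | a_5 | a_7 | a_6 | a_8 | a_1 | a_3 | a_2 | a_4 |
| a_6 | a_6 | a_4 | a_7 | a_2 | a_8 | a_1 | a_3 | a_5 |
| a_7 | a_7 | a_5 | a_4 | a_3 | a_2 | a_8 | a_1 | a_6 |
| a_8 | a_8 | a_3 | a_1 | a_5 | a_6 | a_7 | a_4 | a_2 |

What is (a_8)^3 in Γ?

a_3

a_8^1 = a_8
a_8^2 = a_8*a_8 = a_2
a_8^3 = a_2*a_8 = a_3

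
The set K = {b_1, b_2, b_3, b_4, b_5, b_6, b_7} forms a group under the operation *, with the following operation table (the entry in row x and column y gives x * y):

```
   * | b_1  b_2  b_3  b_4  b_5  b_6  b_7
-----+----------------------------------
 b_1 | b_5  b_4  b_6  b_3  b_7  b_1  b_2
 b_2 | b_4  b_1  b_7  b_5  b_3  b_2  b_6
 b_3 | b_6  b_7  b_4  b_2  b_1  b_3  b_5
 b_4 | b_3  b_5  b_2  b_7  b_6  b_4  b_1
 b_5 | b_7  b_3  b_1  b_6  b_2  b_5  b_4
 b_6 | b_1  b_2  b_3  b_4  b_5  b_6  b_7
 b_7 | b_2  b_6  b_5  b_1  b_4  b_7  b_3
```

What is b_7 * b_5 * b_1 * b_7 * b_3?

b_7 * b_5 = b_4
b_4 * b_1 = b_3
b_3 * b_7 = b_5
b_5 * b_3 = b_1

b_1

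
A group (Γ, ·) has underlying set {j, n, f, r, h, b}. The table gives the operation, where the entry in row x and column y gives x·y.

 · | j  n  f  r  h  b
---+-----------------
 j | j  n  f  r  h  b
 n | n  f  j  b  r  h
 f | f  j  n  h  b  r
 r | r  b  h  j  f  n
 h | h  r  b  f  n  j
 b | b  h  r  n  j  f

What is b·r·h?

r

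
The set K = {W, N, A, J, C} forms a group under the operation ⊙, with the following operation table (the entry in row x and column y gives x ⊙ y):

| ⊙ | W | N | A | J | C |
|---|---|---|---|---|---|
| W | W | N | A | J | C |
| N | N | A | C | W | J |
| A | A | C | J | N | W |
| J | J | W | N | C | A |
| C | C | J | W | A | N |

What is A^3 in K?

N

A^1 = A
A^2 = A ⊙ A = J
A^3 = J ⊙ A = N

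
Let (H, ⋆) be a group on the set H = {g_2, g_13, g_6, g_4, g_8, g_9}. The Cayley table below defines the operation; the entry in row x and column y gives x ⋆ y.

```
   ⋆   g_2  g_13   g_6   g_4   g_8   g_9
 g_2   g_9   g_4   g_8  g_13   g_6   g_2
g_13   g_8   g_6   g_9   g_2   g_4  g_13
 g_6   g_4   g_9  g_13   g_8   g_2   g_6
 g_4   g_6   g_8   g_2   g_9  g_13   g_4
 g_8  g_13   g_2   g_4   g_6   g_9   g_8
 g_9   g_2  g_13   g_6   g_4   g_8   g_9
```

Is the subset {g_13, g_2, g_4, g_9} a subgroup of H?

g_13 ⋆ g_13 = g_6, which is not in {g_13, g_2, g_4, g_9}.
The subset is not closed under ⋆, so it is not a subgroup.

No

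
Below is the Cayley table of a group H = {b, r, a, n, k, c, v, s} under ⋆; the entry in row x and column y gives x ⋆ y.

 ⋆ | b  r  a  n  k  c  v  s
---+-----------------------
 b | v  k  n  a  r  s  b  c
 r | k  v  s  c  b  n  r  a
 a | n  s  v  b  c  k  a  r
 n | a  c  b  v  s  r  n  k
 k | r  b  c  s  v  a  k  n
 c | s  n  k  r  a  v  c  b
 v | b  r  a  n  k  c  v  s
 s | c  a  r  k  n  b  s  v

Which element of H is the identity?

The identity e satisfies e ⋆ x = x for all x, so its row in the table reproduces the column headers.
Row v reads: b, r, a, n, k, c, v, s — exactly the header order. So v is the identity.
(Structurally, H here is isomorphic to the elementary abelian group (Z_2)^3.)

v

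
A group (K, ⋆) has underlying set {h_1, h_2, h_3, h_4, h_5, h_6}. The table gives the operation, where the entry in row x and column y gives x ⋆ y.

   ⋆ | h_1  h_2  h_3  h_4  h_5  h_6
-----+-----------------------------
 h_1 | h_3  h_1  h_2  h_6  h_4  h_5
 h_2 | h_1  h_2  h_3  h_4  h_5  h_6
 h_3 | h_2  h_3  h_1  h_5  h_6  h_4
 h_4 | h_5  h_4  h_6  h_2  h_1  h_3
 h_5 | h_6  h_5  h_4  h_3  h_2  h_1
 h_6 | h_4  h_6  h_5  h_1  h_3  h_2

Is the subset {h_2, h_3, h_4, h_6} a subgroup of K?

h_3 ⋆ h_3 = h_1, which is not in {h_2, h_3, h_4, h_6}.
The subset is not closed under ⋆, so it is not a subgroup.
(Structurally, K here is isomorphic to the symmetric group S_3.)

No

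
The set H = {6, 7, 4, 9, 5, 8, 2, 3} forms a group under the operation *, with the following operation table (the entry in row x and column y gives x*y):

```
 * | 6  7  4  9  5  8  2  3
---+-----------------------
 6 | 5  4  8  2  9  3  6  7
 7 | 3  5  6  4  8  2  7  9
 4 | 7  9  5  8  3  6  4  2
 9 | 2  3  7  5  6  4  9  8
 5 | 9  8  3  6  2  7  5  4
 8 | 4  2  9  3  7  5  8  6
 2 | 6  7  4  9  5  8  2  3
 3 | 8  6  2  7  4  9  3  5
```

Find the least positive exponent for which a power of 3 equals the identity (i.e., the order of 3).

The identity element is 2 (its row matches the header).
3^1 = 3
3^2 = 3*3 = 5
3^3 = 5*3 = 4
3^4 = 4*3 = 2
The first power of 3 equal to the identity is 3^4, so ord(3) = 4.

4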